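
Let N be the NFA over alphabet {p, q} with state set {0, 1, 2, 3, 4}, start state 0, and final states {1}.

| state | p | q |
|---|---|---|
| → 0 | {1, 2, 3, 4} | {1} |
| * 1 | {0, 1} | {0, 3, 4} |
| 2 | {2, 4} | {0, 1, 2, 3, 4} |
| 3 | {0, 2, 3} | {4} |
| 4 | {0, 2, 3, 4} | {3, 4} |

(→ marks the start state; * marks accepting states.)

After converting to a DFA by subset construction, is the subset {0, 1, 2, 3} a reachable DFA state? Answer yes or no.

no

Start state of the DFA: {0}.
{0} --p--> {1, 2, 3, 4}  [new]
{0} --q--> {1}  [new]
{1, 2, 3, 4} --p--> {0, 1, 2, 3, 4}  [new]
{1, 2, 3, 4} --q--> {0, 1, 2, 3, 4}  [seen]
{1} --p--> {0, 1}  [new]
{1} --q--> {0, 3, 4}  [new]
{0, 1, 2, 3, 4} --p--> {0, 1, 2, 3, 4}  [seen]
{0, 1, 2, 3, 4} --q--> {0, 1, 2, 3, 4}  [seen]
{0, 1} --p--> {0, 1, 2, 3, 4}  [seen]
{0, 1} --q--> {0, 1, 3, 4}  [new]
{0, 3, 4} --p--> {0, 1, 2, 3, 4}  [seen]
{0, 3, 4} --q--> {1, 3, 4}  [new]
{0, 1, 3, 4} --p--> {0, 1, 2, 3, 4}  [seen]
{0, 1, 3, 4} --q--> {0, 1, 3, 4}  [seen]
{1, 3, 4} --p--> {0, 1, 2, 3, 4}  [seen]
{1, 3, 4} --q--> {0, 3, 4}  [seen]
Reachable DFA states: {0}, {1, 2, 3, 4}, {1}, {0, 1, 2, 3, 4}, {0, 1}, {0, 3, 4}, {0, 1, 3, 4}, {1, 3, 4}.
{0, 1, 2, 3} is not among them.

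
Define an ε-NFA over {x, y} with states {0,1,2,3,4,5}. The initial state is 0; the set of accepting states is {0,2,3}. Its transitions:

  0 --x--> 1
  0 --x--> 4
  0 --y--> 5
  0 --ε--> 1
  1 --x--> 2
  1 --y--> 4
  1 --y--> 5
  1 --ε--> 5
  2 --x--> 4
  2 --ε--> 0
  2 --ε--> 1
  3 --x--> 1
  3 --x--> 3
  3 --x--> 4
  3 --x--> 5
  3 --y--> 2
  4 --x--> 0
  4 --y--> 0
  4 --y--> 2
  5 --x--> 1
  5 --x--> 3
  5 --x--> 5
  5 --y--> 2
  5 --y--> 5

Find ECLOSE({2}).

{0,1,2,5}

Begin with {2}.
2 →ε {0,1}; add 0, 1.
1 →ε {5}; add 5.
ε-closure = {0,1,2,5}.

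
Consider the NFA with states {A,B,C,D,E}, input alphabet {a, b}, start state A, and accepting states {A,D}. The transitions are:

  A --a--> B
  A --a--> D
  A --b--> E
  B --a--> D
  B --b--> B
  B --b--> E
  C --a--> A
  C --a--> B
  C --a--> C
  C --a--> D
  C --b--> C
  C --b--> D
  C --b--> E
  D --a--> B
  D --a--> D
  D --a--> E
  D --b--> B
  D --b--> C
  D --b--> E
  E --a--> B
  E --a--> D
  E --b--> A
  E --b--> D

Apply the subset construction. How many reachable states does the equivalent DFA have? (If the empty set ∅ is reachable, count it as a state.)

9

Start state of the DFA: {A}.
{A} --a--> {B,D}  [new]
{A} --b--> {E}  [new]
{B,D} --a--> {B,D,E}  [new]
{B,D} --b--> {B,C,E}  [new]
{E} --a--> {B,D}  [seen]
{E} --b--> {A,D}  [new]
{B,D,E} --a--> {B,D,E}  [seen]
{B,D,E} --b--> {A,B,C,D,E}  [new]
{B,C,E} --a--> {A,B,C,D}  [new]
{B,C,E} --b--> {A,B,C,D,E}  [seen]
{A,D} --a--> {B,D,E}  [seen]
{A,D} --b--> {B,C,E}  [seen]
{A,B,C,D,E} --a--> {A,B,C,D,E}  [seen]
{A,B,C,D,E} --b--> {A,B,C,D,E}  [seen]
{A,B,C,D} --a--> {A,B,C,D,E}  [seen]
{A,B,C,D} --b--> {B,C,D,E}  [new]
{B,C,D,E} --a--> {A,B,C,D,E}  [seen]
{B,C,D,E} --b--> {A,B,C,D,E}  [seen]
Reachable DFA states: {A}, {B,D}, {E}, {B,D,E}, {B,C,E}, {A,D}, {A,B,C,D,E}, {A,B,C,D}, {B,C,D,E}.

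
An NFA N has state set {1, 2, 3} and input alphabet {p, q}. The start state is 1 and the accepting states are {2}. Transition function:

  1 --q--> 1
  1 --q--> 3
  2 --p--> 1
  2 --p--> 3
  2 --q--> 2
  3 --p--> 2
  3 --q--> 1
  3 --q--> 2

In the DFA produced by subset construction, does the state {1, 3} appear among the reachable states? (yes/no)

yes

Start state of the DFA: {1}.
{1} --p--> ∅  [new]
{1} --q--> {1, 3}  [new]
∅ --p--> ∅  [seen]
∅ --q--> ∅  [seen]
{1, 3} --p--> {2}  [new]
{1, 3} --q--> {1, 2, 3}  [new]
{2} --p--> {1, 3}  [seen]
{2} --q--> {2}  [seen]
{1, 2, 3} --p--> {1, 2, 3}  [seen]
{1, 2, 3} --q--> {1, 2, 3}  [seen]
Reachable DFA states: {1}, ∅, {1, 3}, {2}, {1, 2, 3}.
{1, 3} is among them.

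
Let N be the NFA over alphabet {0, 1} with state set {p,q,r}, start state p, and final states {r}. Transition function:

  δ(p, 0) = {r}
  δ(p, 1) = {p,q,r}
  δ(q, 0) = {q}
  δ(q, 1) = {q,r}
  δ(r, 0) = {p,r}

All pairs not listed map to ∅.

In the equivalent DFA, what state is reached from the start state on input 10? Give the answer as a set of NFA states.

{p,q,r}

Start: {p}.
δ(p,1) = {p,q,r}.
Union: {p,q,r}.
After 1: {p,q,r}.
δ(p,0) = {r}; δ(q,0) = {q}; δ(r,0) = {p,r}.
Union: {p,q,r}.
After 0: {p,q,r}.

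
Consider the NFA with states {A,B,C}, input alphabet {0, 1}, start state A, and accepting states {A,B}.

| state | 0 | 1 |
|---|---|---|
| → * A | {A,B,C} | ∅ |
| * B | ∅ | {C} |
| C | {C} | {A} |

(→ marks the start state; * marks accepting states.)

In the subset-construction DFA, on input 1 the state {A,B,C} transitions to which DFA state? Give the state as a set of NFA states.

δ(A,1) = ∅; δ(B,1) = {C}; δ(C,1) = {A}.
Union: {A,C}.

{A,C}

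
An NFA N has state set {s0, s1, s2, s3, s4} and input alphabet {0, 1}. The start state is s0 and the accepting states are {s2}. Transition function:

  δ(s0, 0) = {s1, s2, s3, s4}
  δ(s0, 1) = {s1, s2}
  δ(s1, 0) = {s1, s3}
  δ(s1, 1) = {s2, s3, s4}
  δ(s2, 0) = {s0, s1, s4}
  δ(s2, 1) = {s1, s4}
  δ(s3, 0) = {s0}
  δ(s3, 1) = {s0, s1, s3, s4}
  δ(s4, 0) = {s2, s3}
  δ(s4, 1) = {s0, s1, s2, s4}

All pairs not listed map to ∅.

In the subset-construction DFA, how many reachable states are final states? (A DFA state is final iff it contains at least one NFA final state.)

Start state of the DFA: {s0}.
{s0} --0--> {s1, s2, s3, s4}  [new]
{s0} --1--> {s1, s2}  [new]
{s1, s2, s3, s4} --0--> {s0, s1, s2, s3, s4}  [new]
{s1, s2, s3, s4} --1--> {s0, s1, s2, s3, s4}  [seen]
{s1, s2} --0--> {s0, s1, s3, s4}  [new]
{s1, s2} --1--> {s1, s2, s3, s4}  [seen]
{s0, s1, s2, s3, s4} --0--> {s0, s1, s2, s3, s4}  [seen]
{s0, s1, s2, s3, s4} --1--> {s0, s1, s2, s3, s4}  [seen]
{s0, s1, s3, s4} --0--> {s0, s1, s2, s3, s4}  [seen]
{s0, s1, s3, s4} --1--> {s0, s1, s2, s3, s4}  [seen]
Reachable DFA states: {s0}, {s1, s2, s3, s4}, {s1, s2}, {s0, s1, s2, s3, s4}, {s0, s1, s3, s4}.
Accepting DFA states (contain an NFA accepting state): {s1, s2, s3, s4}, {s1, s2}, {s0, s1, s2, s3, s4}.

3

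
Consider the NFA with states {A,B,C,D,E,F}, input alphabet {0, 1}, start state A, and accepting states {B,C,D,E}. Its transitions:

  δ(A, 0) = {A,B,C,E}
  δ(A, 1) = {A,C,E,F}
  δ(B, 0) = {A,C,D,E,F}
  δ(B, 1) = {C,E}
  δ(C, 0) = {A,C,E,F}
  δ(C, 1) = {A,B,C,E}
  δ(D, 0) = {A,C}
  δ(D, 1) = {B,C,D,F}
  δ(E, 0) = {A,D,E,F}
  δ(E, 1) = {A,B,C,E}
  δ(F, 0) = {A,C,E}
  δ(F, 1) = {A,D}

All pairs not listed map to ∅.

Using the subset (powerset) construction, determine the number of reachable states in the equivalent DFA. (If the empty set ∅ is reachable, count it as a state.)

5

Start state of the DFA: {A}.
{A} --0--> {A,B,C,E}  [new]
{A} --1--> {A,C,E,F}  [new]
{A,B,C,E} --0--> {A,B,C,D,E,F}  [new]
{A,B,C,E} --1--> {A,B,C,E,F}  [new]
{A,C,E,F} --0--> {A,B,C,D,E,F}  [seen]
{A,C,E,F} --1--> {A,B,C,D,E,F}  [seen]
{A,B,C,D,E,F} --0--> {A,B,C,D,E,F}  [seen]
{A,B,C,D,E,F} --1--> {A,B,C,D,E,F}  [seen]
{A,B,C,E,F} --0--> {A,B,C,D,E,F}  [seen]
{A,B,C,E,F} --1--> {A,B,C,D,E,F}  [seen]
Reachable DFA states: {A}, {A,B,C,E}, {A,C,E,F}, {A,B,C,D,E,F}, {A,B,C,E,F}.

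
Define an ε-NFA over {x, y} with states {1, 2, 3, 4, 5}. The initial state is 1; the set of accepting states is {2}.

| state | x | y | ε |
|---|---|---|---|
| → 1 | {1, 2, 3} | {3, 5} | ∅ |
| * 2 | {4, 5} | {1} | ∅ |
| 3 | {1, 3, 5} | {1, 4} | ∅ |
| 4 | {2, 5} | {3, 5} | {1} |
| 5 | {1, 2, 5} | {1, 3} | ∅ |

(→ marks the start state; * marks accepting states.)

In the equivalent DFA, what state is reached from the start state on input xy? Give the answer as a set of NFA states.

Start: {1}.
δ(1,x) = {1, 2, 3}.
Union: {1, 2, 3}.
After x: {1, 2, 3}.
δ(1,y) = {3, 5}; δ(2,y) = {1}; δ(3,y) = {1, 4}.
Union: {1, 3, 4, 5}.
After y: {1, 3, 4, 5}.

{1, 3, 4, 5}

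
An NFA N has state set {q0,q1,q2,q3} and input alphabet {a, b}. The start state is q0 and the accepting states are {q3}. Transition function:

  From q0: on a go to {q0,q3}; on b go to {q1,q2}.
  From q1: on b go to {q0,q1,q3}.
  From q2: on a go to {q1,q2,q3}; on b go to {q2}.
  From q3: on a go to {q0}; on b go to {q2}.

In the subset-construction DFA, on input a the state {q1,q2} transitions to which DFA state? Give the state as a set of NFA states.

{q1,q2,q3}

δ(q1,a) = ∅; δ(q2,a) = {q1,q2,q3}.
Union: {q1,q2,q3}.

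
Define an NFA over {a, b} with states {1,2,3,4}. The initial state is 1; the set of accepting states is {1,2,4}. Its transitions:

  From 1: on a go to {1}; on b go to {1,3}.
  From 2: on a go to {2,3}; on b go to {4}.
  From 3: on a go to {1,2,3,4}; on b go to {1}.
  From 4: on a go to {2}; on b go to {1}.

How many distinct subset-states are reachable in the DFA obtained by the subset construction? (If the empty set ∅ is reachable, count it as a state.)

4

Start state of the DFA: {1}.
{1} --a--> {1}  [seen]
{1} --b--> {1,3}  [new]
{1,3} --a--> {1,2,3,4}  [new]
{1,3} --b--> {1,3}  [seen]
{1,2,3,4} --a--> {1,2,3,4}  [seen]
{1,2,3,4} --b--> {1,3,4}  [new]
{1,3,4} --a--> {1,2,3,4}  [seen]
{1,3,4} --b--> {1,3}  [seen]
Reachable DFA states: {1}, {1,3}, {1,2,3,4}, {1,3,4}.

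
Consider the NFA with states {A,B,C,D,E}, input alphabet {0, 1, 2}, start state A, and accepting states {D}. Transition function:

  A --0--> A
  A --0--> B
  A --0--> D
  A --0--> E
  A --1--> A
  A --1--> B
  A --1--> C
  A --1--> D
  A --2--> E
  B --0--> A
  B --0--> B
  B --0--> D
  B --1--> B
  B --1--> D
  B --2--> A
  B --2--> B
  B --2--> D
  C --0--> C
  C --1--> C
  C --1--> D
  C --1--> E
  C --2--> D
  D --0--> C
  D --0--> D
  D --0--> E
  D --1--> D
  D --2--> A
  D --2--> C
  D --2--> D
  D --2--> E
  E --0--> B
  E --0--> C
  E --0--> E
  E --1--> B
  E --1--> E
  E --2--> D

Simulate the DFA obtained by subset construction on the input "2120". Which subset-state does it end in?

Start: {A}.
δ(A,2) = {E}.
Union: {E}.
After 2: {E}.
δ(E,1) = {B,E}.
Union: {B,E}.
After 1: {B,E}.
δ(B,2) = {A,B,D}; δ(E,2) = {D}.
Union: {A,B,D}.
After 2: {A,B,D}.
δ(A,0) = {A,B,D,E}; δ(B,0) = {A,B,D}; δ(D,0) = {C,D,E}.
Union: {A,B,C,D,E}.
After 0: {A,B,C,D,E}.

{A,B,C,D,E}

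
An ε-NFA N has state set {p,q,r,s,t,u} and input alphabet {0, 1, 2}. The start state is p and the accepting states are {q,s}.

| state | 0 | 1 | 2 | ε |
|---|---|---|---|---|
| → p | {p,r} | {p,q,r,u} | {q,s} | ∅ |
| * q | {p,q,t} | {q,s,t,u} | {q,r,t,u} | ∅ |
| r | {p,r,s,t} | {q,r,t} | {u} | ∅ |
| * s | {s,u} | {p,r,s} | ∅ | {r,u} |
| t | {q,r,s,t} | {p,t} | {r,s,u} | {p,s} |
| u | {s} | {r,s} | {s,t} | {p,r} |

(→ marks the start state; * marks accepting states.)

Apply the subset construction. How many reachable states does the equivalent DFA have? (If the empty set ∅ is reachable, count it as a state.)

6

Start state of the DFA: {p} (ε-closure of the NFA start).
{p} --0--> {p,r}  [new]
{p} --1--> {p,q,r,u}  [new]
{p} --2--> {p,q,r,s,u}  [new]
{p,r} --0--> {p,r,s,t,u}  [new]
{p,r} --1--> {p,q,r,s,t,u}  [new]
{p,r} --2--> {p,q,r,s,u}  [seen]
{p,q,r,u} --0--> {p,q,r,s,t,u}  [seen]
{p,q,r,u} --1--> {p,q,r,s,t,u}  [seen]
{p,q,r,u} --2--> {p,q,r,s,t,u}  [seen]
{p,q,r,s,u} --0--> {p,q,r,s,t,u}  [seen]
{p,q,r,s,u} --1--> {p,q,r,s,t,u}  [seen]
{p,q,r,s,u} --2--> {p,q,r,s,t,u}  [seen]
{p,r,s,t,u} --0--> {p,q,r,s,t,u}  [seen]
{p,r,s,t,u} --1--> {p,q,r,s,t,u}  [seen]
{p,r,s,t,u} --2--> {p,q,r,s,t,u}  [seen]
{p,q,r,s,t,u} --0--> {p,q,r,s,t,u}  [seen]
{p,q,r,s,t,u} --1--> {p,q,r,s,t,u}  [seen]
{p,q,r,s,t,u} --2--> {p,q,r,s,t,u}  [seen]
Reachable DFA states: {p}, {p,r}, {p,q,r,u}, {p,q,r,s,u}, {p,r,s,t,u}, {p,q,r,s,t,u}.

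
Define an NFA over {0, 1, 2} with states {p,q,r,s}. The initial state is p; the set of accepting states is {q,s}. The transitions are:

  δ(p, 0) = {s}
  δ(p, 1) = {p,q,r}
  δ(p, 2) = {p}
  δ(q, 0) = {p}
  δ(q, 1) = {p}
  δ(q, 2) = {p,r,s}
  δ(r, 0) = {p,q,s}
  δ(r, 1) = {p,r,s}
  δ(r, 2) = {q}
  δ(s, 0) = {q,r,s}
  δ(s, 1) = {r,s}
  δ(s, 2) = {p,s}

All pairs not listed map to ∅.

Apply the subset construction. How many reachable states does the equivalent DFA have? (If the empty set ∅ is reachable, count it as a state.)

9

Start state of the DFA: {p}.
{p} --0--> {s}  [new]
{p} --1--> {p,q,r}  [new]
{p} --2--> {p}  [seen]
{s} --0--> {q,r,s}  [new]
{s} --1--> {r,s}  [new]
{s} --2--> {p,s}  [new]
{p,q,r} --0--> {p,q,s}  [new]
{p,q,r} --1--> {p,q,r,s}  [new]
{p,q,r} --2--> {p,q,r,s}  [seen]
{q,r,s} --0--> {p,q,r,s}  [seen]
{q,r,s} --1--> {p,r,s}  [new]
{q,r,s} --2--> {p,q,r,s}  [seen]
{r,s} --0--> {p,q,r,s}  [seen]
{r,s} --1--> {p,r,s}  [seen]
{r,s} --2--> {p,q,s}  [seen]
{p,s} --0--> {q,r,s}  [seen]
{p,s} --1--> {p,q,r,s}  [seen]
{p,s} --2--> {p,s}  [seen]
{p,q,s} --0--> {p,q,r,s}  [seen]
{p,q,s} --1--> {p,q,r,s}  [seen]
{p,q,s} --2--> {p,r,s}  [seen]
{p,q,r,s} --0--> {p,q,r,s}  [seen]
{p,q,r,s} --1--> {p,q,r,s}  [seen]
{p,q,r,s} --2--> {p,q,r,s}  [seen]
{p,r,s} --0--> {p,q,r,s}  [seen]
{p,r,s} --1--> {p,q,r,s}  [seen]
{p,r,s} --2--> {p,q,s}  [seen]
Reachable DFA states: {p}, {s}, {p,q,r}, {q,r,s}, {r,s}, {p,s}, {p,q,s}, {p,q,r,s}, {p,r,s}.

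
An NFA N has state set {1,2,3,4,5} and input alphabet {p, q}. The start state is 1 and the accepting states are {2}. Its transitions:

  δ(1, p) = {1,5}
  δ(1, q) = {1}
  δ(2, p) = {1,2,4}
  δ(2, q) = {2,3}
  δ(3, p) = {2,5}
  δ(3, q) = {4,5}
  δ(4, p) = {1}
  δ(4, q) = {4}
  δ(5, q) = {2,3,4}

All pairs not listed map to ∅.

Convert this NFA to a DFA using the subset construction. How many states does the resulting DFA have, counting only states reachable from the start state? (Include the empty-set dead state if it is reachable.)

Start state of the DFA: {1}.
{1} --p--> {1,5}  [new]
{1} --q--> {1}  [seen]
{1,5} --p--> {1,5}  [seen]
{1,5} --q--> {1,2,3,4}  [new]
{1,2,3,4} --p--> {1,2,4,5}  [new]
{1,2,3,4} --q--> {1,2,3,4,5}  [new]
{1,2,4,5} --p--> {1,2,4,5}  [seen]
{1,2,4,5} --q--> {1,2,3,4}  [seen]
{1,2,3,4,5} --p--> {1,2,4,5}  [seen]
{1,2,3,4,5} --q--> {1,2,3,4,5}  [seen]
Reachable DFA states: {1}, {1,5}, {1,2,3,4}, {1,2,4,5}, {1,2,3,4,5}.

5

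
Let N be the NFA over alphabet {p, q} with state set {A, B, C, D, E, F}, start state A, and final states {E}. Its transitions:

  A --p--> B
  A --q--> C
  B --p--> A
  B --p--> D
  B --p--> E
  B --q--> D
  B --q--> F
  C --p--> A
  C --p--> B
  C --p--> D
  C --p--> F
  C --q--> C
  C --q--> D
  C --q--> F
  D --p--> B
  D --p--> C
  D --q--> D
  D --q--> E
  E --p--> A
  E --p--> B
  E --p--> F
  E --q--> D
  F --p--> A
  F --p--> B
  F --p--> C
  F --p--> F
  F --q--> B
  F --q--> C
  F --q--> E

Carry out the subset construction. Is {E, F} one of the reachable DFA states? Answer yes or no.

no

Start state of the DFA: {A}.
{A} --p--> {B}  [new]
{A} --q--> {C}  [new]
{B} --p--> {A, D, E}  [new]
{B} --q--> {D, F}  [new]
{C} --p--> {A, B, D, F}  [new]
{C} --q--> {C, D, F}  [new]
{A, D, E} --p--> {A, B, C, F}  [new]
{A, D, E} --q--> {C, D, E}  [new]
{D, F} --p--> {A, B, C, F}  [seen]
{D, F} --q--> {B, C, D, E}  [new]
{A, B, D, F} --p--> {A, B, C, D, E, F}  [new]
{A, B, D, F} --q--> {B, C, D, E, F}  [new]
{C, D, F} --p--> {A, B, C, D, F}  [new]
{C, D, F} --q--> {B, C, D, E, F}  [seen]
{A, B, C, F} --p--> {A, B, C, D, E, F}  [seen]
{A, B, C, F} --q--> {B, C, D, E, F}  [seen]
{C, D, E} --p--> {A, B, C, D, F}  [seen]
{C, D, E} --q--> {C, D, E, F}  [new]
{B, C, D, E} --p--> {A, B, C, D, E, F}  [seen]
{B, C, D, E} --q--> {C, D, E, F}  [seen]
{A, B, C, D, E, F} --p--> {A, B, C, D, E, F}  [seen]
{A, B, C, D, E, F} --q--> {B, C, D, E, F}  [seen]
{B, C, D, E, F} --p--> {A, B, C, D, E, F}  [seen]
{B, C, D, E, F} --q--> {B, C, D, E, F}  [seen]
{A, B, C, D, F} --p--> {A, B, C, D, E, F}  [seen]
{A, B, C, D, F} --q--> {B, C, D, E, F}  [seen]
{C, D, E, F} --p--> {A, B, C, D, F}  [seen]
{C, D, E, F} --q--> {B, C, D, E, F}  [seen]
Reachable DFA states: {A}, {B}, {C}, {A, D, E}, {D, F}, {A, B, D, F}, {C, D, F}, {A, B, C, F}, {C, D, E}, {B, C, D, E}, {A, B, C, D, E, F}, {B, C, D, E, F}, {A, B, C, D, F}, {C, D, E, F}.
{E, F} is not among them.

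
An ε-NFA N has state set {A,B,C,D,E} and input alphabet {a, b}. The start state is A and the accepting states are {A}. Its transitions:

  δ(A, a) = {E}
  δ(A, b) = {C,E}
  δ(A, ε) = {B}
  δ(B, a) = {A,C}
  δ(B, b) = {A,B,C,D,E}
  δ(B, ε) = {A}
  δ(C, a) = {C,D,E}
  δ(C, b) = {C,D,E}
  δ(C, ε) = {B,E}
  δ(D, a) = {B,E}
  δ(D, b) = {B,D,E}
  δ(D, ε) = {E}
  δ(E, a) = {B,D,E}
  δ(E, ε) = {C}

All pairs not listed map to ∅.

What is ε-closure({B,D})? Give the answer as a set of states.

{A,B,C,D,E}

Begin with {B,D}.
B →ε {A}; add A.
D →ε {E}; add E.
E →ε {C}; add C.
ε-closure = {A,B,C,D,E}.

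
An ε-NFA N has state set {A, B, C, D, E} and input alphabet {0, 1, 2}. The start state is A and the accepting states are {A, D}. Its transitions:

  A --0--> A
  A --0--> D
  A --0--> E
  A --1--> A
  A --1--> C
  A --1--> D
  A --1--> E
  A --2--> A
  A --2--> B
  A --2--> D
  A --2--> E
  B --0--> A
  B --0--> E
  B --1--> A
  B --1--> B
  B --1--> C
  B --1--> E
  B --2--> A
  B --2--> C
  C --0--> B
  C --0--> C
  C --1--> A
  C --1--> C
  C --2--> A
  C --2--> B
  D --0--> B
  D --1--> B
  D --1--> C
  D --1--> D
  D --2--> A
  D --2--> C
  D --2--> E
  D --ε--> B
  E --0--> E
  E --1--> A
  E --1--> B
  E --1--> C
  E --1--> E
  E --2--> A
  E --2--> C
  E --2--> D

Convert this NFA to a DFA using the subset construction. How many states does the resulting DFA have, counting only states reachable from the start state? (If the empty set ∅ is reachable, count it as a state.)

Start state of the DFA: {A} (ε-closure of the NFA start).
{A} --0--> {A, B, D, E}  [new]
{A} --1--> {A, B, C, D, E}  [new]
{A} --2--> {A, B, D, E}  [seen]
{A, B, D, E} --0--> {A, B, D, E}  [seen]
{A, B, D, E} --1--> {A, B, C, D, E}  [seen]
{A, B, D, E} --2--> {A, B, C, D, E}  [seen]
{A, B, C, D, E} --0--> {A, B, C, D, E}  [seen]
{A, B, C, D, E} --1--> {A, B, C, D, E}  [seen]
{A, B, C, D, E} --2--> {A, B, C, D, E}  [seen]
Reachable DFA states: {A}, {A, B, D, E}, {A, B, C, D, E}.

3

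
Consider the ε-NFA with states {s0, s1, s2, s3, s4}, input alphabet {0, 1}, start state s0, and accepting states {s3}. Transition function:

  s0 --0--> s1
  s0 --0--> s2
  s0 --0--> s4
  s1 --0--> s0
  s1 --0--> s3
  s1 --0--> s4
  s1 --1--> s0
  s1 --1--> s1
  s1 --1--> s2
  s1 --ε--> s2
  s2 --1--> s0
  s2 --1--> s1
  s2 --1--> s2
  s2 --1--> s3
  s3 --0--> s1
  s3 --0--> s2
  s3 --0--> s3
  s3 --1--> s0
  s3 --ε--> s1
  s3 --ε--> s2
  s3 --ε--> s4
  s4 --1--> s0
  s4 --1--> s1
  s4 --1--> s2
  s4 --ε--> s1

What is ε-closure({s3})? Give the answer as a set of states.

Begin with {s3}.
s3 →ε {s1, s2, s4}; add s1, s2, s4.
ε-closure = {s1, s2, s3, s4}.

{s1, s2, s3, s4}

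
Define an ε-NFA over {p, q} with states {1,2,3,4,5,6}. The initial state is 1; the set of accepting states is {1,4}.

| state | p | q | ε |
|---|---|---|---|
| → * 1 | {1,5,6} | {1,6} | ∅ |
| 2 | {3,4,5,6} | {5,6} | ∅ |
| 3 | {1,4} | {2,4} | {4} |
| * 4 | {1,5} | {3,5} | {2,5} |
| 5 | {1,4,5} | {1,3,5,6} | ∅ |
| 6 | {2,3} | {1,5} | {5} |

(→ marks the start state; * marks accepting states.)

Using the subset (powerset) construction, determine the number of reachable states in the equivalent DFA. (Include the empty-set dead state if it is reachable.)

Start state of the DFA: {1} (ε-closure of the NFA start).
{1} --p--> {1,5,6}  [new]
{1} --q--> {1,5,6}  [seen]
{1,5,6} --p--> {1,2,3,4,5,6}  [new]
{1,5,6} --q--> {1,2,3,4,5,6}  [seen]
{1,2,3,4,5,6} --p--> {1,2,3,4,5,6}  [seen]
{1,2,3,4,5,6} --q--> {1,2,3,4,5,6}  [seen]
Reachable DFA states: {1}, {1,5,6}, {1,2,3,4,5,6}.

3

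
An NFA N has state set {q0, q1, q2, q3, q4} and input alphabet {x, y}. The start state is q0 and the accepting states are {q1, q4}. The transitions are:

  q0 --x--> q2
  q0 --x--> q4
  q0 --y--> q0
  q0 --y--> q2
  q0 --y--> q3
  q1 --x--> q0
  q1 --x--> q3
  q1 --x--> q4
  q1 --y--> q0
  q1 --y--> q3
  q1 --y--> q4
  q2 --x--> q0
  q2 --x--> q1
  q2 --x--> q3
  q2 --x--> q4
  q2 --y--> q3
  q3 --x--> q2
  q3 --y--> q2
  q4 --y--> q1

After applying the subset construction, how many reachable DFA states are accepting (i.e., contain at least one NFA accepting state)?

Start state of the DFA: {q0}.
{q0} --x--> {q2, q4}  [new]
{q0} --y--> {q0, q2, q3}  [new]
{q2, q4} --x--> {q0, q1, q3, q4}  [new]
{q2, q4} --y--> {q1, q3}  [new]
{q0, q2, q3} --x--> {q0, q1, q2, q3, q4}  [new]
{q0, q2, q3} --y--> {q0, q2, q3}  [seen]
{q0, q1, q3, q4} --x--> {q0, q2, q3, q4}  [new]
{q0, q1, q3, q4} --y--> {q0, q1, q2, q3, q4}  [seen]
{q1, q3} --x--> {q0, q2, q3, q4}  [seen]
{q1, q3} --y--> {q0, q2, q3, q4}  [seen]
{q0, q1, q2, q3, q4} --x--> {q0, q1, q2, q3, q4}  [seen]
{q0, q1, q2, q3, q4} --y--> {q0, q1, q2, q3, q4}  [seen]
{q0, q2, q3, q4} --x--> {q0, q1, q2, q3, q4}  [seen]
{q0, q2, q3, q4} --y--> {q0, q1, q2, q3}  [new]
{q0, q1, q2, q3} --x--> {q0, q1, q2, q3, q4}  [seen]
{q0, q1, q2, q3} --y--> {q0, q2, q3, q4}  [seen]
Reachable DFA states: {q0}, {q2, q4}, {q0, q2, q3}, {q0, q1, q3, q4}, {q1, q3}, {q0, q1, q2, q3, q4}, {q0, q2, q3, q4}, {q0, q1, q2, q3}.
Accepting DFA states (contain an NFA accepting state): {q2, q4}, {q0, q1, q3, q4}, {q1, q3}, {q0, q1, q2, q3, q4}, {q0, q2, q3, q4}, {q0, q1, q2, q3}.

6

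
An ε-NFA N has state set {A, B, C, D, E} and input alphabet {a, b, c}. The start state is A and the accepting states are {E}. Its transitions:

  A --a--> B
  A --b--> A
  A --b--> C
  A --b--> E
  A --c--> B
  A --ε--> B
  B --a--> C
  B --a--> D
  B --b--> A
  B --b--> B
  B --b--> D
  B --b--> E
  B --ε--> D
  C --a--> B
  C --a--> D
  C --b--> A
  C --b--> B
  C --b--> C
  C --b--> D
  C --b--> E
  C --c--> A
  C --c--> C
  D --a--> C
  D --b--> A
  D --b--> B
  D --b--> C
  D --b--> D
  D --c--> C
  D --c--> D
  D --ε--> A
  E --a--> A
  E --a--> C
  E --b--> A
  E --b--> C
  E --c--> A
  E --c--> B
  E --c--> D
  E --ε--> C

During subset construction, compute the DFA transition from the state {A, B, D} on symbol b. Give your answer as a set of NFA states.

{A, B, C, D, E}

δ(A,b) = {A, C, E}; δ(B,b) = {A, B, D, E}; δ(D,b) = {A, B, C, D}.
Union: {A, B, C, D, E}.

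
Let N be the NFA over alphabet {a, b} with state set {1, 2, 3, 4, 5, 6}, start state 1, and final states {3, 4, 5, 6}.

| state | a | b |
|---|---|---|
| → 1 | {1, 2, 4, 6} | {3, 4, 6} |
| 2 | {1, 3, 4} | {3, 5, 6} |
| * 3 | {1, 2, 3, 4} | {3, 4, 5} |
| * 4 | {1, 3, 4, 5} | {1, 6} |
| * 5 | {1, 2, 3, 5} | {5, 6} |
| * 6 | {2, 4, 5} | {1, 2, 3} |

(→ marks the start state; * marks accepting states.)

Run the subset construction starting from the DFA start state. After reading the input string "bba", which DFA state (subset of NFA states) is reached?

Start: {1}.
δ(1,b) = {3, 4, 6}.
Union: {3, 4, 6}.
After b: {3, 4, 6}.
δ(3,b) = {3, 4, 5}; δ(4,b) = {1, 6}; δ(6,b) = {1, 2, 3}.
Union: {1, 2, 3, 4, 5, 6}.
After b: {1, 2, 3, 4, 5, 6}.
δ(1,a) = {1, 2, 4, 6}; δ(2,a) = {1, 3, 4}; δ(3,a) = {1, 2, 3, 4}; δ(4,a) = {1, 3, 4, 5}; δ(5,a) = {1, 2, 3, 5}; δ(6,a) = {2, 4, 5}.
Union: {1, 2, 3, 4, 5, 6}.
After a: {1, 2, 3, 4, 5, 6}.

{1, 2, 3, 4, 5, 6}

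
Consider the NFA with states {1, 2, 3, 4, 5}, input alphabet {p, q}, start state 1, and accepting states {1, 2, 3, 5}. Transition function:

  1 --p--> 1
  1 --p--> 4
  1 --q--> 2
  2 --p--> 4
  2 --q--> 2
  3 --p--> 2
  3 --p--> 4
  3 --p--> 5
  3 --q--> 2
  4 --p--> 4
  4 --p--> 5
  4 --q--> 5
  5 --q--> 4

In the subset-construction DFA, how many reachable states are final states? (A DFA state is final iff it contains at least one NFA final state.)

Start state of the DFA: {1}.
{1} --p--> {1, 4}  [new]
{1} --q--> {2}  [new]
{1, 4} --p--> {1, 4, 5}  [new]
{1, 4} --q--> {2, 5}  [new]
{2} --p--> {4}  [new]
{2} --q--> {2}  [seen]
{1, 4, 5} --p--> {1, 4, 5}  [seen]
{1, 4, 5} --q--> {2, 4, 5}  [new]
{2, 5} --p--> {4}  [seen]
{2, 5} --q--> {2, 4}  [new]
{4} --p--> {4, 5}  [new]
{4} --q--> {5}  [new]
{2, 4, 5} --p--> {4, 5}  [seen]
{2, 4, 5} --q--> {2, 4, 5}  [seen]
{2, 4} --p--> {4, 5}  [seen]
{2, 4} --q--> {2, 5}  [seen]
{4, 5} --p--> {4, 5}  [seen]
{4, 5} --q--> {4, 5}  [seen]
{5} --p--> ∅  [new]
{5} --q--> {4}  [seen]
∅ --p--> ∅  [seen]
∅ --q--> ∅  [seen]
Reachable DFA states: {1}, {1, 4}, {2}, {1, 4, 5}, {2, 5}, {4}, {2, 4, 5}, {2, 4}, {4, 5}, {5}, ∅.
Accepting DFA states (contain an NFA accepting state): {1}, {1, 4}, {2}, {1, 4, 5}, {2, 5}, {2, 4, 5}, {2, 4}, {4, 5}, {5}.

9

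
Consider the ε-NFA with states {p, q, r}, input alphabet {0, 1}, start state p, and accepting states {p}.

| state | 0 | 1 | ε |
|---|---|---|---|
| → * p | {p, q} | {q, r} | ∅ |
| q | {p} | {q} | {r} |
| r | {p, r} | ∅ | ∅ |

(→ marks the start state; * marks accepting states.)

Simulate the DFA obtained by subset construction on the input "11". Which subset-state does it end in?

Start: {p}.
δ(p,1) = {q, r}.
Union: {q, r}.
After 1: {q, r}.
δ(q,1) = {q}; δ(r,1) = ∅.
Union: {q}.
ε-closure gives {q, r}.
After 1: {q, r}.

{q, r}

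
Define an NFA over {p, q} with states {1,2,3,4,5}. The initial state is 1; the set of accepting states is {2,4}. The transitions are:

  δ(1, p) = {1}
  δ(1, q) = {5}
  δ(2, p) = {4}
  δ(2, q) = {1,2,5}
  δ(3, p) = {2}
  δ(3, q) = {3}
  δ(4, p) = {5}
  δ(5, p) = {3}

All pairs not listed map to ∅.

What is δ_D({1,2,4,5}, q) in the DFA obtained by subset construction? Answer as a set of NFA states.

{1,2,5}

δ(1,q) = {5}; δ(2,q) = {1,2,5}; δ(4,q) = ∅; δ(5,q) = ∅.
Union: {1,2,5}.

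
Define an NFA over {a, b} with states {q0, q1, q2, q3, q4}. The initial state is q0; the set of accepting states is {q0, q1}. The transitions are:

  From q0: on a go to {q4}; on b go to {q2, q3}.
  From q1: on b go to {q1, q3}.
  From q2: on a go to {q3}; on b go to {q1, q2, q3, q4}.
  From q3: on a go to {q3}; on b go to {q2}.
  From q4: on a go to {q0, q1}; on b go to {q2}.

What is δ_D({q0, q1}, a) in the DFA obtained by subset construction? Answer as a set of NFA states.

{q4}

δ(q0,a) = {q4}; δ(q1,a) = ∅.
Union: {q4}.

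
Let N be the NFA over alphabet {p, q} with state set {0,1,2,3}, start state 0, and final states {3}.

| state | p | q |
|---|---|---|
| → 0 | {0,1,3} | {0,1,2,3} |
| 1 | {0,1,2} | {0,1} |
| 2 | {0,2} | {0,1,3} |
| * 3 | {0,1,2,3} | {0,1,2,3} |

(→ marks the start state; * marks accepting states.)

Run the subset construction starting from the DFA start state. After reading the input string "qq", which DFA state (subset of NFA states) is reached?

{0,1,2,3}

Start: {0}.
δ(0,q) = {0,1,2,3}.
Union: {0,1,2,3}.
After q: {0,1,2,3}.
δ(0,q) = {0,1,2,3}; δ(1,q) = {0,1}; δ(2,q) = {0,1,3}; δ(3,q) = {0,1,2,3}.
Union: {0,1,2,3}.
After q: {0,1,2,3}.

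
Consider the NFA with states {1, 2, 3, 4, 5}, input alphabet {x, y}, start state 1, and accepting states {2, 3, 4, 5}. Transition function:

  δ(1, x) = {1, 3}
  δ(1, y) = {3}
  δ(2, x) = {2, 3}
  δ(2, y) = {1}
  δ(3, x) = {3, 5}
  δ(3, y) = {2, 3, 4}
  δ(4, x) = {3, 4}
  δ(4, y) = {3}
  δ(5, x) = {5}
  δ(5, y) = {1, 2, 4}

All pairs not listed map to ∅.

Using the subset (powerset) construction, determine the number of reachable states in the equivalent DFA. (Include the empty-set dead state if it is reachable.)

9

Start state of the DFA: {1}.
{1} --x--> {1, 3}  [new]
{1} --y--> {3}  [new]
{1, 3} --x--> {1, 3, 5}  [new]
{1, 3} --y--> {2, 3, 4}  [new]
{3} --x--> {3, 5}  [new]
{3} --y--> {2, 3, 4}  [seen]
{1, 3, 5} --x--> {1, 3, 5}  [seen]
{1, 3, 5} --y--> {1, 2, 3, 4}  [new]
{2, 3, 4} --x--> {2, 3, 4, 5}  [new]
{2, 3, 4} --y--> {1, 2, 3, 4}  [seen]
{3, 5} --x--> {3, 5}  [seen]
{3, 5} --y--> {1, 2, 3, 4}  [seen]
{1, 2, 3, 4} --x--> {1, 2, 3, 4, 5}  [new]
{1, 2, 3, 4} --y--> {1, 2, 3, 4}  [seen]
{2, 3, 4, 5} --x--> {2, 3, 4, 5}  [seen]
{2, 3, 4, 5} --y--> {1, 2, 3, 4}  [seen]
{1, 2, 3, 4, 5} --x--> {1, 2, 3, 4, 5}  [seen]
{1, 2, 3, 4, 5} --y--> {1, 2, 3, 4}  [seen]
Reachable DFA states: {1}, {1, 3}, {3}, {1, 3, 5}, {2, 3, 4}, {3, 5}, {1, 2, 3, 4}, {2, 3, 4, 5}, {1, 2, 3, 4, 5}.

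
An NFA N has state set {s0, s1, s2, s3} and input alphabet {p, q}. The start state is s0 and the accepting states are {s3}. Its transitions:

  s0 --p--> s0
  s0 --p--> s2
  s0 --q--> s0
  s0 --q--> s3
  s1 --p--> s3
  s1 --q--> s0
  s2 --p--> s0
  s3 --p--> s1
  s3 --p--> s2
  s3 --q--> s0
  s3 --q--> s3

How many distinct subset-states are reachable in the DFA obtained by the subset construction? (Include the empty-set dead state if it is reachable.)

5

Start state of the DFA: {s0}.
{s0} --p--> {s0, s2}  [new]
{s0} --q--> {s0, s3}  [new]
{s0, s2} --p--> {s0, s2}  [seen]
{s0, s2} --q--> {s0, s3}  [seen]
{s0, s3} --p--> {s0, s1, s2}  [new]
{s0, s3} --q--> {s0, s3}  [seen]
{s0, s1, s2} --p--> {s0, s2, s3}  [new]
{s0, s1, s2} --q--> {s0, s3}  [seen]
{s0, s2, s3} --p--> {s0, s1, s2}  [seen]
{s0, s2, s3} --q--> {s0, s3}  [seen]
Reachable DFA states: {s0}, {s0, s2}, {s0, s3}, {s0, s1, s2}, {s0, s2, s3}.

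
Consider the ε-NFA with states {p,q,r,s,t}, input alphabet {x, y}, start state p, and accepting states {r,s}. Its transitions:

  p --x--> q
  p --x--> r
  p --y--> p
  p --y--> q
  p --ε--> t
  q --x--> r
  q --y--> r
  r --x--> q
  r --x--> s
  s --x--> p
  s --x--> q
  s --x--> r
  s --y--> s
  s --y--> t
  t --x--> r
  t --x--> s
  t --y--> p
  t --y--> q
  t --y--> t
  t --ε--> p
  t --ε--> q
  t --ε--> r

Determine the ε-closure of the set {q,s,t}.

Begin with {q,s,t}.
t →ε {p,q,r}; add p, r.
ε-closure = {p,q,r,s,t}.

{p,q,r,s,t}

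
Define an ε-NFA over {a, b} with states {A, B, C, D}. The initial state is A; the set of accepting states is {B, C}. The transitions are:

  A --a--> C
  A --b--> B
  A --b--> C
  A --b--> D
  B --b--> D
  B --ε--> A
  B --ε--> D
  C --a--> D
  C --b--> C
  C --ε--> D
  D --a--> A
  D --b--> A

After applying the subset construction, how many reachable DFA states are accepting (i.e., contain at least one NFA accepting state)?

3

Start state of the DFA: {A} (ε-closure of the NFA start).
{A} --a--> {C, D}  [new]
{A} --b--> {A, B, C, D}  [new]
{C, D} --a--> {A, D}  [new]
{C, D} --b--> {A, C, D}  [new]
{A, B, C, D} --a--> {A, C, D}  [seen]
{A, B, C, D} --b--> {A, B, C, D}  [seen]
{A, D} --a--> {A, C, D}  [seen]
{A, D} --b--> {A, B, C, D}  [seen]
{A, C, D} --a--> {A, C, D}  [seen]
{A, C, D} --b--> {A, B, C, D}  [seen]
Reachable DFA states: {A}, {C, D}, {A, B, C, D}, {A, D}, {A, C, D}.
Accepting DFA states (contain an NFA accepting state): {C, D}, {A, B, C, D}, {A, C, D}.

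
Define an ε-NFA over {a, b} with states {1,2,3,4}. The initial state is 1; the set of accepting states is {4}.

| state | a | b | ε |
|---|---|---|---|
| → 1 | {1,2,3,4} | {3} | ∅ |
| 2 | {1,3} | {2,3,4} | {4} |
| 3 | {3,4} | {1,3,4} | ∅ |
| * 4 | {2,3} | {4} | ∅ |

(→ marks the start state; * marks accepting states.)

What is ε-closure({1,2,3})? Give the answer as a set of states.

{1,2,3,4}

Begin with {1,2,3}.
2 →ε {4}; add 4.
ε-closure = {1,2,3,4}.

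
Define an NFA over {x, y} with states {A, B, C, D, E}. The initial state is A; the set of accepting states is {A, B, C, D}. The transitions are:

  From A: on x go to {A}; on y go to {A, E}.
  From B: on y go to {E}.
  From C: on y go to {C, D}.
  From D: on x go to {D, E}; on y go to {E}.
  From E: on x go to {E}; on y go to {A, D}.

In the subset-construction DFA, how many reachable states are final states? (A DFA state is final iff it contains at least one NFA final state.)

Start state of the DFA: {A}.
{A} --x--> {A}  [seen]
{A} --y--> {A, E}  [new]
{A, E} --x--> {A, E}  [seen]
{A, E} --y--> {A, D, E}  [new]
{A, D, E} --x--> {A, D, E}  [seen]
{A, D, E} --y--> {A, D, E}  [seen]
Reachable DFA states: {A}, {A, E}, {A, D, E}.
Accepting DFA states (contain an NFA accepting state): {A}, {A, E}, {A, D, E}.

3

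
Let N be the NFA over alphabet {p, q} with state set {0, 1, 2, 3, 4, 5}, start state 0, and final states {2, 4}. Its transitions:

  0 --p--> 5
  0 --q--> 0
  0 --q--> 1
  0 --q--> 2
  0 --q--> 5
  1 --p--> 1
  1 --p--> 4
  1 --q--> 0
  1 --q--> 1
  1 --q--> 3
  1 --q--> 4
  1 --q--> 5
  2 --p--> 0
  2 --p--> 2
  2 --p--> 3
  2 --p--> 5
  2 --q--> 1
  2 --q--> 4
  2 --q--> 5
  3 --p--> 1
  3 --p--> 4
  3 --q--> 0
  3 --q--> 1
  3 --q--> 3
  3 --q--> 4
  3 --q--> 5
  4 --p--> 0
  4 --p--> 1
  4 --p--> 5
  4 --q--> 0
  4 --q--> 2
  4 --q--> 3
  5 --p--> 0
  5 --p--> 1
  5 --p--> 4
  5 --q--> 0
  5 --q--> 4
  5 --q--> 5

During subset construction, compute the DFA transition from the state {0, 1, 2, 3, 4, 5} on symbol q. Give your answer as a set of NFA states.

{0, 1, 2, 3, 4, 5}

δ(0,q) = {0, 1, 2, 5}; δ(1,q) = {0, 1, 3, 4, 5}; δ(2,q) = {1, 4, 5}; δ(3,q) = {0, 1, 3, 4, 5}; δ(4,q) = {0, 2, 3}; δ(5,q) = {0, 4, 5}.
Union: {0, 1, 2, 3, 4, 5}.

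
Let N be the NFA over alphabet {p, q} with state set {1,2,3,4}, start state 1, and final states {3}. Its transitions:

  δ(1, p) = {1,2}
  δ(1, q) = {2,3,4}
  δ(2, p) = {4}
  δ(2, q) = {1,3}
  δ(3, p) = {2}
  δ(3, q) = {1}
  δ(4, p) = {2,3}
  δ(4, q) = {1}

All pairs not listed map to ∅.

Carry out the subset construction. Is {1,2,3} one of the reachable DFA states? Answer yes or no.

Start state of the DFA: {1}.
{1} --p--> {1,2}  [new]
{1} --q--> {2,3,4}  [new]
{1,2} --p--> {1,2,4}  [new]
{1,2} --q--> {1,2,3,4}  [new]
{2,3,4} --p--> {2,3,4}  [seen]
{2,3,4} --q--> {1,3}  [new]
{1,2,4} --p--> {1,2,3,4}  [seen]
{1,2,4} --q--> {1,2,3,4}  [seen]
{1,2,3,4} --p--> {1,2,3,4}  [seen]
{1,2,3,4} --q--> {1,2,3,4}  [seen]
{1,3} --p--> {1,2}  [seen]
{1,3} --q--> {1,2,3,4}  [seen]
Reachable DFA states: {1}, {1,2}, {2,3,4}, {1,2,4}, {1,2,3,4}, {1,3}.
{1,2,3} is not among them.

no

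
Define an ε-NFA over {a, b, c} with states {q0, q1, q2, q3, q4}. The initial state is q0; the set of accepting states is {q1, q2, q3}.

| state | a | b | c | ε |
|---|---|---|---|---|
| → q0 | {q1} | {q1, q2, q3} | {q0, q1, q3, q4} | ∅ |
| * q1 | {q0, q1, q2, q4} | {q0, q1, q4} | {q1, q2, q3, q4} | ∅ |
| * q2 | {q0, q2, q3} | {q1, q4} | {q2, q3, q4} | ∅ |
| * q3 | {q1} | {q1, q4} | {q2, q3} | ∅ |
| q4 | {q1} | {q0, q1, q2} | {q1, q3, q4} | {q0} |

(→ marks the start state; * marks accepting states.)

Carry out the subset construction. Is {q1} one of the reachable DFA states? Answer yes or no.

Start state of the DFA: {q0} (ε-closure of the NFA start).
{q0} --a--> {q1}  [new]
{q0} --b--> {q1, q2, q3}  [new]
{q0} --c--> {q0, q1, q3, q4}  [new]
{q1} --a--> {q0, q1, q2, q4}  [new]
{q1} --b--> {q0, q1, q4}  [new]
{q1} --c--> {q0, q1, q2, q3, q4}  [new]
{q1, q2, q3} --a--> {q0, q1, q2, q3, q4}  [seen]
{q1, q2, q3} --b--> {q0, q1, q4}  [seen]
{q1, q2, q3} --c--> {q0, q1, q2, q3, q4}  [seen]
{q0, q1, q3, q4} --a--> {q0, q1, q2, q4}  [seen]
{q0, q1, q3, q4} --b--> {q0, q1, q2, q3, q4}  [seen]
{q0, q1, q3, q4} --c--> {q0, q1, q2, q3, q4}  [seen]
{q0, q1, q2, q4} --a--> {q0, q1, q2, q3, q4}  [seen]
{q0, q1, q2, q4} --b--> {q0, q1, q2, q3, q4}  [seen]
{q0, q1, q2, q4} --c--> {q0, q1, q2, q3, q4}  [seen]
{q0, q1, q4} --a--> {q0, q1, q2, q4}  [seen]
{q0, q1, q4} --b--> {q0, q1, q2, q3, q4}  [seen]
{q0, q1, q4} --c--> {q0, q1, q2, q3, q4}  [seen]
{q0, q1, q2, q3, q4} --a--> {q0, q1, q2, q3, q4}  [seen]
{q0, q1, q2, q3, q4} --b--> {q0, q1, q2, q3, q4}  [seen]
{q0, q1, q2, q3, q4} --c--> {q0, q1, q2, q3, q4}  [seen]
Reachable DFA states: {q0}, {q1}, {q1, q2, q3}, {q0, q1, q3, q4}, {q0, q1, q2, q4}, {q0, q1, q4}, {q0, q1, q2, q3, q4}.
{q1} is among them.

yes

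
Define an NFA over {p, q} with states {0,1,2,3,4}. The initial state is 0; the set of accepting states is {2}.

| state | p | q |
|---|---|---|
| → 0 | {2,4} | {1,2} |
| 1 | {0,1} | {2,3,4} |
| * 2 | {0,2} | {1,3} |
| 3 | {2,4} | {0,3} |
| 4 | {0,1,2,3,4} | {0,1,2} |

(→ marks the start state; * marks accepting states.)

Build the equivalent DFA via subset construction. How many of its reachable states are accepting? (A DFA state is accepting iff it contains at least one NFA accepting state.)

Start state of the DFA: {0}.
{0} --p--> {2,4}  [new]
{0} --q--> {1,2}  [new]
{2,4} --p--> {0,1,2,3,4}  [new]
{2,4} --q--> {0,1,2,3}  [new]
{1,2} --p--> {0,1,2}  [new]
{1,2} --q--> {1,2,3,4}  [new]
{0,1,2,3,4} --p--> {0,1,2,3,4}  [seen]
{0,1,2,3,4} --q--> {0,1,2,3,4}  [seen]
{0,1,2,3} --p--> {0,1,2,4}  [new]
{0,1,2,3} --q--> {0,1,2,3,4}  [seen]
{0,1,2} --p--> {0,1,2,4}  [seen]
{0,1,2} --q--> {1,2,3,4}  [seen]
{1,2,3,4} --p--> {0,1,2,3,4}  [seen]
{1,2,3,4} --q--> {0,1,2,3,4}  [seen]
{0,1,2,4} --p--> {0,1,2,3,4}  [seen]
{0,1,2,4} --q--> {0,1,2,3,4}  [seen]
Reachable DFA states: {0}, {2,4}, {1,2}, {0,1,2,3,4}, {0,1,2,3}, {0,1,2}, {1,2,3,4}, {0,1,2,4}.
Accepting DFA states (contain an NFA accepting state): {2,4}, {1,2}, {0,1,2,3,4}, {0,1,2,3}, {0,1,2}, {1,2,3,4}, {0,1,2,4}.

7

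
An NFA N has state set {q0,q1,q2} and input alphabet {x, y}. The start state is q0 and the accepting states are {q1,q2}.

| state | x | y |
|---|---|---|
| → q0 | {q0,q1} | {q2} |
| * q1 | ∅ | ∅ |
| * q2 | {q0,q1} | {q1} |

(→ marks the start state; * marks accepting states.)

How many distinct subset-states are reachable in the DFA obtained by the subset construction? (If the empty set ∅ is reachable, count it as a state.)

5

Start state of the DFA: {q0}.
{q0} --x--> {q0,q1}  [new]
{q0} --y--> {q2}  [new]
{q0,q1} --x--> {q0,q1}  [seen]
{q0,q1} --y--> {q2}  [seen]
{q2} --x--> {q0,q1}  [seen]
{q2} --y--> {q1}  [new]
{q1} --x--> ∅  [new]
{q1} --y--> ∅  [seen]
∅ --x--> ∅  [seen]
∅ --y--> ∅  [seen]
Reachable DFA states: {q0}, {q0,q1}, {q2}, {q1}, ∅.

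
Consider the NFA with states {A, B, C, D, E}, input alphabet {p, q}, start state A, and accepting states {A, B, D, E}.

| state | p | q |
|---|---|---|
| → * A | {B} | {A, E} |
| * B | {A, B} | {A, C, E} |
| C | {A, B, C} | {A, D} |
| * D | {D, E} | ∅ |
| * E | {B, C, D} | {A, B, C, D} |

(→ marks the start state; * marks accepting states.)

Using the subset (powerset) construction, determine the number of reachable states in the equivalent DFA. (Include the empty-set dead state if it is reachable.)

Start state of the DFA: {A}.
{A} --p--> {B}  [new]
{A} --q--> {A, E}  [new]
{B} --p--> {A, B}  [new]
{B} --q--> {A, C, E}  [new]
{A, E} --p--> {B, C, D}  [new]
{A, E} --q--> {A, B, C, D, E}  [new]
{A, B} --p--> {A, B}  [seen]
{A, B} --q--> {A, C, E}  [seen]
{A, C, E} --p--> {A, B, C, D}  [new]
{A, C, E} --q--> {A, B, C, D, E}  [seen]
{B, C, D} --p--> {A, B, C, D, E}  [seen]
{B, C, D} --q--> {A, C, D, E}  [new]
{A, B, C, D, E} --p--> {A, B, C, D, E}  [seen]
{A, B, C, D, E} --q--> {A, B, C, D, E}  [seen]
{A, B, C, D} --p--> {A, B, C, D, E}  [seen]
{A, B, C, D} --q--> {A, C, D, E}  [seen]
{A, C, D, E} --p--> {A, B, C, D, E}  [seen]
{A, C, D, E} --q--> {A, B, C, D, E}  [seen]
Reachable DFA states: {A}, {B}, {A, E}, {A, B}, {A, C, E}, {B, C, D}, {A, B, C, D, E}, {A, B, C, D}, {A, C, D, E}.

9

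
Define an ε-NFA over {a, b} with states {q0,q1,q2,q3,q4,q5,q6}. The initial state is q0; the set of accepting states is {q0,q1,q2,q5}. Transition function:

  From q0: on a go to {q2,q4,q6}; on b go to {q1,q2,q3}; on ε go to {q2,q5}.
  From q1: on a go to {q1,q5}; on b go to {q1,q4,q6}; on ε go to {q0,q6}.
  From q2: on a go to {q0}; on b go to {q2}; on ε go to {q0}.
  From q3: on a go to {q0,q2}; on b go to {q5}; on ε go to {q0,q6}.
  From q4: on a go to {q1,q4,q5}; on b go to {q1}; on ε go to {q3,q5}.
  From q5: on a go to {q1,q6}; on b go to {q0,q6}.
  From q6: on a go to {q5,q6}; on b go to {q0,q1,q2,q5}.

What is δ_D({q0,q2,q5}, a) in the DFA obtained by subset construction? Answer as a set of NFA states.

{q0,q1,q2,q3,q4,q5,q6}

δ(q0,a) = {q2,q4,q6}; δ(q2,a) = {q0}; δ(q5,a) = {q1,q6}.
Union: {q0,q1,q2,q4,q6}.
ε-closure gives {q0,q1,q2,q3,q4,q5,q6}.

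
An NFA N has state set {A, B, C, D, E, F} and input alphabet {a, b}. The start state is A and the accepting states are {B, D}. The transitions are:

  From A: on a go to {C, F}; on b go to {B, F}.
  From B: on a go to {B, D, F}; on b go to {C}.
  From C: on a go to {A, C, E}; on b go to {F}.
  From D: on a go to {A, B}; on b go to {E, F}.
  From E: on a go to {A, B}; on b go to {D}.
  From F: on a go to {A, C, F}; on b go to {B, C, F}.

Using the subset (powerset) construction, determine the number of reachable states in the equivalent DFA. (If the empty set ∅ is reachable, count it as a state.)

11

Start state of the DFA: {A}.
{A} --a--> {C, F}  [new]
{A} --b--> {B, F}  [new]
{C, F} --a--> {A, C, E, F}  [new]
{C, F} --b--> {B, C, F}  [new]
{B, F} --a--> {A, B, C, D, F}  [new]
{B, F} --b--> {B, C, F}  [seen]
{A, C, E, F} --a--> {A, B, C, E, F}  [new]
{A, C, E, F} --b--> {B, C, D, F}  [new]
{B, C, F} --a--> {A, B, C, D, E, F}  [new]
{B, C, F} --b--> {B, C, F}  [seen]
{A, B, C, D, F} --a--> {A, B, C, D, E, F}  [seen]
{A, B, C, D, F} --b--> {B, C, E, F}  [new]
{A, B, C, E, F} --a--> {A, B, C, D, E, F}  [seen]
{A, B, C, E, F} --b--> {B, C, D, F}  [seen]
{B, C, D, F} --a--> {A, B, C, D, E, F}  [seen]
{B, C, D, F} --b--> {B, C, E, F}  [seen]
{A, B, C, D, E, F} --a--> {A, B, C, D, E, F}  [seen]
{A, B, C, D, E, F} --b--> {B, C, D, E, F}  [new]
{B, C, E, F} --a--> {A, B, C, D, E, F}  [seen]
{B, C, E, F} --b--> {B, C, D, F}  [seen]
{B, C, D, E, F} --a--> {A, B, C, D, E, F}  [seen]
{B, C, D, E, F} --b--> {B, C, D, E, F}  [seen]
Reachable DFA states: {A}, {C, F}, {B, F}, {A, C, E, F}, {B, C, F}, {A, B, C, D, F}, {A, B, C, E, F}, {B, C, D, F}, {A, B, C, D, E, F}, {B, C, E, F}, {B, C, D, E, F}.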